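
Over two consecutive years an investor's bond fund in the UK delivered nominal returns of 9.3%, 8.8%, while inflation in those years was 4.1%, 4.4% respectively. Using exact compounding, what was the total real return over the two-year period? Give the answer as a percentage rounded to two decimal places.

9.42%

Compound the nominal returns: 1.0930 × 1.0880 = 1.189184.
Compound inflation: 1.0410 × 1.0440 = 1.086804.
Deflate: 1.189184 / 1.086804 = 1.094203.
Total real return = 1.094203 − 1 → 9.42%.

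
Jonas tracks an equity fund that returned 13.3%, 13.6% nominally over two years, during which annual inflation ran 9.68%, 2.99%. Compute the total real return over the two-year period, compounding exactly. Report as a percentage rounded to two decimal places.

Compound the nominal returns: 1.1330 × 1.1360 = 1.287088.
Compound inflation: 1.0968 × 1.0299 = 1.129594.
Deflate: 1.287088 / 1.129594 = 1.139425.
Total real return = 1.139425 − 1 → 13.94%.

13.94%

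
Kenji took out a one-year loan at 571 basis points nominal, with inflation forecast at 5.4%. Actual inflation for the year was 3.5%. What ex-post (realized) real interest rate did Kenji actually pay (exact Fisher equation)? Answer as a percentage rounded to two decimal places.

2.14%

Ex-post: (1 + 0.0571)/(1 + 0.0350) − 1 = 2.1353%
So the realized real rate is 2.14%.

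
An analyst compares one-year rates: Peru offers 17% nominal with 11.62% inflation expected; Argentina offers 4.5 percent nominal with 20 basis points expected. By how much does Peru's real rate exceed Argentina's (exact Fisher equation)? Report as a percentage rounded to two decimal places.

Peru: (1 + 0.1700)/(1 + 0.1162) − 1 = 4.8199%
Argentina: (1 + 0.0450)/(1 + 0.0020) − 1 = 4.2914%
Differential = 4.8199% − 4.2914% = 0.5285% → 0.53%.

0.53%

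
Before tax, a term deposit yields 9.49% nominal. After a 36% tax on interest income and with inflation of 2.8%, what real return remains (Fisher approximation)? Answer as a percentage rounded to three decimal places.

After-tax nominal return = 9.49% × (1 − 0.36) = 6.0736%.
r ≈ 6.0736% − 2.8% → 3.274%.

3.274%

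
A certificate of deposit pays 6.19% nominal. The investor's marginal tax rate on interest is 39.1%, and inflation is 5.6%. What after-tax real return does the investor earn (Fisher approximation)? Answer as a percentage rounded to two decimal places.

-1.83%

After-tax nominal return = 6.19% × (1 − 0.391) = 3.76971%.
r ≈ 3.76971% − 5.6% → -1.83%.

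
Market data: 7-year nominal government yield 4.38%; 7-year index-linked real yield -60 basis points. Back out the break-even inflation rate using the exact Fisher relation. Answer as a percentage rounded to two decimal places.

(1 + π) = (1 + i)/(1 + r) = 1.04380 / 0.99400 = 1.050101
Break-even inflation = 1.050101 − 1 → 5.01%.

5.01%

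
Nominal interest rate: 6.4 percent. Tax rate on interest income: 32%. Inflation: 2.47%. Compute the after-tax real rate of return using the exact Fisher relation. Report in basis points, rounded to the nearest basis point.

After-tax nominal return = 6.4% × (1 − 0.32) = 4.3520%.
1 + r = 1.04352 / 1.02470 = 1.018366
After-tax real rate = 1.018366 − 1 → 184 basis points.

184 basis points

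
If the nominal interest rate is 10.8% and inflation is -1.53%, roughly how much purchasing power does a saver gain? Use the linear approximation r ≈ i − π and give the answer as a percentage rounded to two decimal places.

12.33%

r ≈ i − π = 10.8% − (-1.53%) = 12.33%.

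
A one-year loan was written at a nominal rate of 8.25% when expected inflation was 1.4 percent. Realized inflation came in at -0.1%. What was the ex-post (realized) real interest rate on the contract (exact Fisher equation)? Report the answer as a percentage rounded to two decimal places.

Ex-post: (1 + 0.0825)/(1 − 0.0010) − 1 = 8.3584%
So the realized real rate is 8.36%.

8.36%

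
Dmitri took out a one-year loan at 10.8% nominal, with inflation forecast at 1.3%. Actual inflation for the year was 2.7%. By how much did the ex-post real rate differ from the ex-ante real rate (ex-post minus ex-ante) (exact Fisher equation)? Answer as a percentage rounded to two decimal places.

Ex-ante: (1 + 0.1080)/(1 + 0.0130) − 1 = 9.3781%
Ex-post: (1 + 0.1080)/(1 + 0.0270) − 1 = 7.8870%
Difference (ex-post − ex-ante) = -1.4910% → -1.49%.

-1.49%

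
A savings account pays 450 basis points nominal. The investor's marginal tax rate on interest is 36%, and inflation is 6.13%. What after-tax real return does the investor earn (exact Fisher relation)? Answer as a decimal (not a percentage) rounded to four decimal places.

-0.0306

After-tax nominal return = 4.5% × (1 − 0.36) = 2.8800%.
1 + r = 1.02880 / 1.06130 = 0.969377
After-tax real rate = 0.969377 − 1 → -0.0306.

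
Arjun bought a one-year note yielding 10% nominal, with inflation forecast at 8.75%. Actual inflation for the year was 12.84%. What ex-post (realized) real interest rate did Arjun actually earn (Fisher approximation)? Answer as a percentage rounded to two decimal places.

-2.84%

Ex-post: 10% − 12.84% = -2.840%
So the realized real rate is -2.84%.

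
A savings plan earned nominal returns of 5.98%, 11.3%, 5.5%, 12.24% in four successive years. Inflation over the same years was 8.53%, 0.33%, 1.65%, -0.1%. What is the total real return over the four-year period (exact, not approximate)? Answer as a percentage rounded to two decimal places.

Compound the nominal returns: 1.0598 × 1.1130 × 1.0550 × 1.1224 = 1.396752.
Compound inflation: 1.0853 × 1.0033 × 1.0165 × 0.9990 = 1.105741.
Deflate: 1.396752 / 1.105741 = 1.263181.
Total real return = 1.263181 − 1 → 26.32%.

26.32%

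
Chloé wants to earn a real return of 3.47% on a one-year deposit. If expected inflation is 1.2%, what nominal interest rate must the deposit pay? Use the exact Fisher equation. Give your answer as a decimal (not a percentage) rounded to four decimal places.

(1 + i) = (1 + r)(1 + π) = 1.03470 × 1.01200 = 1.0471164
i = 1.0471164 − 1, so the required nominal rate is 0.0471.

0.0471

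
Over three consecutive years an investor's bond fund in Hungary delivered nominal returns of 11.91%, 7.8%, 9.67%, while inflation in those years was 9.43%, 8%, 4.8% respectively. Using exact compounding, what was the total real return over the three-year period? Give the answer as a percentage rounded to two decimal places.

Nominal growth factor = 1.1191 × 1.0780 × 1.0967 = 1.323048
Price-level growth factor = 1.0943 × 1.0800 × 1.0480 = 1.238573
Real growth factor = 1.323048 / 1.238573 = 1.068204
Total real return = 1.068204 − 1 → 6.82%.

6.82%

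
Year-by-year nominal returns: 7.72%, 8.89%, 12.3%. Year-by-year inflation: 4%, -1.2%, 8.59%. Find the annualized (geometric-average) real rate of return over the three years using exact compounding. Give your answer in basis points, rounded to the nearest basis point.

569 basis points

Nominal growth factor = 1.0772 × 1.0889 × 1.1230 = 1.31723754
Price-level growth factor = 1.0400 × 0.9880 × 1.0859 = 1.11578397
Real growth factor = 1.31723754 / 1.11578397 = 1.18054890
Annualized real rate = 1.18054890^(1/3) − 1 = 5.6886% → 569 basis points.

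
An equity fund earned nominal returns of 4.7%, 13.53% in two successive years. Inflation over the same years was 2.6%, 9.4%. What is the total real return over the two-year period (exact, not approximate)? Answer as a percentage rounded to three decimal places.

Compound the nominal returns: 1.0470 × 1.1353 = 1.188659.
Compound inflation: 1.0260 × 1.0940 = 1.122444.
Deflate: 1.188659 / 1.122444 = 1.058992.
Total real return = 1.058992 − 1 → 5.899%.

5.899%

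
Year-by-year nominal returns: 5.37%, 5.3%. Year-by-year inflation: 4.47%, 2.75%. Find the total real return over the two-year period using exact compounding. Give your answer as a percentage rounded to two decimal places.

3.36%

Compound the nominal returns: 1.0537 × 1.0530 = 1.109546.
Compound inflation: 1.0447 × 1.0275 = 1.073429.
Deflate: 1.109546 / 1.073429 = 1.033646.
Total real return = 1.033646 − 1 → 3.36%.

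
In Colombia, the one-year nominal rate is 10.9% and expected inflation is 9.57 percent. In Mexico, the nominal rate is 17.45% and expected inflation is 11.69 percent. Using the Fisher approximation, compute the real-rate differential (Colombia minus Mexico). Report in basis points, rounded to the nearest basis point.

Colombia: 10.9% − 9.57% = 1.330%
Mexico: 17.45% − 11.69% = 5.760%
Differential = -4.430% → -443 basis points.

-443 basis points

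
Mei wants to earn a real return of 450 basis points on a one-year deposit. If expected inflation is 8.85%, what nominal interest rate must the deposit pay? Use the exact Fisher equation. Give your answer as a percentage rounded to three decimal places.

13.748%

(1 + i) = (1 + r)(1 + π) = 1.04500 × 1.08850 = 1.1374825
i = 1.1374825 − 1, so the required nominal rate is 13.748%.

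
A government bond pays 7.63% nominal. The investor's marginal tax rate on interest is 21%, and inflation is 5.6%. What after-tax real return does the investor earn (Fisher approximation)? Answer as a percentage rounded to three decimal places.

After-tax nominal return = 7.63% × (1 − 0.21) = 6.0277%.
r ≈ 6.0277% − 5.6% → 0.428%.

0.428%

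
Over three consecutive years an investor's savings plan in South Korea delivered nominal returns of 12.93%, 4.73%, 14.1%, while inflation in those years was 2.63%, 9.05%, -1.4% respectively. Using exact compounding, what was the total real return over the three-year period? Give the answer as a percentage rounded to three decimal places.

22.289%

Compound the nominal returns: 1.1293 × 1.0473 × 1.1410 = 1.34947883.
Compound inflation: 1.0263 × 1.0905 × 0.9860 = 1.10351163.
Deflate: 1.34947883 / 1.10351163 = 1.22289498.
Total real return = 1.22289498 − 1 → 22.289%.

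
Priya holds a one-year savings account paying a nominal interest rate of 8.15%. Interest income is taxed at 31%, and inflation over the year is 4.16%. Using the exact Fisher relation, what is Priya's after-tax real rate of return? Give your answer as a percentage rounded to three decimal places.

After-tax nominal return = 8.15% × (1 − 0.31) = 5.6235%.
1 + r = 1.056235 / 1.04160 = 1.014050
After-tax real rate = 1.014050 − 1 → 1.405%.

1.405%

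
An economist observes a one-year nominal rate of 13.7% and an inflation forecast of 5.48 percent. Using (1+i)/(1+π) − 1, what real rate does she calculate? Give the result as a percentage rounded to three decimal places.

7.793%

By the Fisher relation, 1 + r = (1 + i)/(1 + π).
1 + r = 1.13700 / 1.05480 = 1.077929
r = 1.077929 − 1 = 7.7929%, i.e. 7.793%.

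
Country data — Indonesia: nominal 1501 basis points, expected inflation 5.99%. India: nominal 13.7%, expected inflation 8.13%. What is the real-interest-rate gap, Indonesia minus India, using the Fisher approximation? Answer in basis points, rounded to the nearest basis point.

Indonesia: 15.01% − 5.99% = 9.020%
India: 13.7% − 8.13% = 5.570%
Differential = 3.450% → 345 basis points.

345 basis points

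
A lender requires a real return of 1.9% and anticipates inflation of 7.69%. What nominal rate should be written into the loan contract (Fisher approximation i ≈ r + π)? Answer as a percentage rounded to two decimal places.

i ≈ r + π = 1.9% + 7.69% = 9.59%.

9.59%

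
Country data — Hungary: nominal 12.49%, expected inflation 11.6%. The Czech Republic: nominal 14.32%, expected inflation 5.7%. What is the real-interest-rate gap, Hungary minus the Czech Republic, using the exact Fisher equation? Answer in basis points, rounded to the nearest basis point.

-736 basis points

Hungary: (1 + 0.1249)/(1 + 0.1160) − 1 = 0.7975%
The Czech Republic: (1 + 0.1432)/(1 + 0.0570) − 1 = 8.1552%
Differential = 0.7975% − 8.1552% = -7.3577% → -736 basis points.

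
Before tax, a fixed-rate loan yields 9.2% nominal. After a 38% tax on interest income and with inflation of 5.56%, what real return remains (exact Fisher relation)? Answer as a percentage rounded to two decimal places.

After-tax nominal return = 9.2% × (1 − 0.38) = 5.7040%.
1 + r = 1.05704 / 1.05560 = 1.001364
After-tax real rate = 1.001364 − 1 → 0.14%.

0.14%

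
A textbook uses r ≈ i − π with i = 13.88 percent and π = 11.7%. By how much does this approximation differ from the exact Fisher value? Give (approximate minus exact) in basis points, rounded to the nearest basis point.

23 basis points

Approximate: r ≈ 13.880% − 11.700% = 2.1800%
Exact: (1 + 0.1388)/(1 + 0.1170) − 1 = 1.9517%
Error = 2.1800% − 1.9517% = 0.2283% → 23 basis points.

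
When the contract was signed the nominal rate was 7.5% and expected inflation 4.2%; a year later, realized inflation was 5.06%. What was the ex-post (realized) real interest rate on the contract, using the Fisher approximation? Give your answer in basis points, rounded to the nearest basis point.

Ex-post: 7.5% − 5.06% = 2.440%
So the realized real rate is 244 basis points.

244 basis points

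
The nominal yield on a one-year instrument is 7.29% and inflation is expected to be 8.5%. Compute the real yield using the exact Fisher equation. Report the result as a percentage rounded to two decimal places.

-1.12%

By the Fisher relation, 1 + r = (1 + i)/(1 + π).
1 + r = 1.07290 / 1.08500 = 0.988848
r = 0.988848 − 1 = -1.1152%, i.e. -1.12%.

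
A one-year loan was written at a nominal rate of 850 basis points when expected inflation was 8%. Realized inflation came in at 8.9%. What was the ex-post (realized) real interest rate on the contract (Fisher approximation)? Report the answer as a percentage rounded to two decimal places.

Ex-post: 8.5% − 8.9% = -0.400%
So the realized real rate is -0.40%.

-0.40%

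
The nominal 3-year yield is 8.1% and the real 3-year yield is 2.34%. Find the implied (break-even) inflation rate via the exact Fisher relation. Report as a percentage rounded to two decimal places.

(1 + π) = (1 + i)/(1 + r) = 1.08100 / 1.02340 = 1.056283
Break-even inflation = 1.056283 − 1 → 5.63%.

5.63%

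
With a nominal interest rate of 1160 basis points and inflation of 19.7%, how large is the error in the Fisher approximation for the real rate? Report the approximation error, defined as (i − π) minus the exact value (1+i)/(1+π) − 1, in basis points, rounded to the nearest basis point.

Approximate: r ≈ 11.600% − 19.700% = -8.1000%
Exact: (1 + 0.1160)/(1 + 0.1970) − 1 = -6.7669%
Error = -8.1000% − (-6.7669%) = -1.3331% → -133 basis points.

-133 basis points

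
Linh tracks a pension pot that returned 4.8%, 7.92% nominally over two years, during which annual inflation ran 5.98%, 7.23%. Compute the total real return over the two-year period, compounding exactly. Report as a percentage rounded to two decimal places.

-0.48%

Nominal growth factor = 1.0480 × 1.0792 = 1.131002
Price-level growth factor = 1.0598 × 1.0723 = 1.136424
Real growth factor = 1.131002 / 1.136424 = 0.995229
Total real return = 0.995229 − 1 → -0.48%.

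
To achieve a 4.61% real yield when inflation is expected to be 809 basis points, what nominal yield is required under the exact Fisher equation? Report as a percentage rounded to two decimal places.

(1 + i) = (1 + r)(1 + π) = 1.04610 × 1.08090 = 1.13072949
i = 1.13072949 − 1, so the required nominal rate is 13.07%.

13.07%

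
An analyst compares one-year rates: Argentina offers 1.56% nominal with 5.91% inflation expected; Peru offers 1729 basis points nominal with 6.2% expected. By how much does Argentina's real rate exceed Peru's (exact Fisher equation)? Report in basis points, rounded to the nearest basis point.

-1455 basis points

Argentina: (1 + 0.0156)/(1 + 0.0591) − 1 = -4.1073%
Peru: (1 + 0.1729)/(1 + 0.0620) − 1 = 10.4426%
Differential = -4.1073% − 10.4426% = -14.5498% → -1455 basis points.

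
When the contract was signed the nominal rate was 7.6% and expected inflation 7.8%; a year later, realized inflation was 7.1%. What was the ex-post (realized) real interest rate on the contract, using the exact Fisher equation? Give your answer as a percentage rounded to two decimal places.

Ex-post: (1 + 0.0760)/(1 + 0.0710) − 1 = 0.4669%
So the realized real rate is 0.47%.

0.47%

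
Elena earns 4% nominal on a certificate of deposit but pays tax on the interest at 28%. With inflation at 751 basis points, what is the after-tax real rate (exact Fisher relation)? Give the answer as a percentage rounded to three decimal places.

-4.307%

After-tax nominal return = 4% × (1 − 0.28) = 2.8800%.
1 + r = 1.02880 / 1.07510 = 0.956934
After-tax real rate = 0.956934 − 1 → -4.307%.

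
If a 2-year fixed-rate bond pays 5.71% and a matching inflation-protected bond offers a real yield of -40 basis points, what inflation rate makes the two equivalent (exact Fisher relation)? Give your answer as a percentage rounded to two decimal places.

(1 + π) = (1 + i)/(1 + r) = 1.05710 / 0.99600 = 1.061345
Break-even inflation = 1.061345 − 1 → 6.13%.

6.13%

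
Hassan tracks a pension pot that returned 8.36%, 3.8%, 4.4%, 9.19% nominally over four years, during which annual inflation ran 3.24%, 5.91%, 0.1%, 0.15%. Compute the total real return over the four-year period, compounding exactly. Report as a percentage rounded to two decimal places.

16.97%

Nominal growth factor = 1.0836 × 1.0380 × 1.0440 × 1.0919 = 1.282182
Price-level growth factor = 1.0324 × 1.0591 × 1.0010 × 1.0015 = 1.096150
Real growth factor = 1.282182 / 1.096150 = 1.169714
Total real return = 1.169714 − 1 → 16.97%.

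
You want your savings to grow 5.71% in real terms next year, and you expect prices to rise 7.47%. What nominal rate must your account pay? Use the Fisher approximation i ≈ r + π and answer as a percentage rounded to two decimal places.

i ≈ r + π = 5.71% + 7.47% = 13.18%.

13.18%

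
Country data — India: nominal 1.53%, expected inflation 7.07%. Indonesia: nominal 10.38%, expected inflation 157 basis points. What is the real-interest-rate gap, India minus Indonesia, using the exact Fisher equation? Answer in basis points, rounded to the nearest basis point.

India: (1 + 0.0153)/(1 + 0.0707) − 1 = -5.1742%
Indonesia: (1 + 0.1038)/(1 + 0.0157) − 1 = 8.6738%
Differential = -5.1742% − 8.6738% = -13.8480% → -1385 basis points.

-1385 basis points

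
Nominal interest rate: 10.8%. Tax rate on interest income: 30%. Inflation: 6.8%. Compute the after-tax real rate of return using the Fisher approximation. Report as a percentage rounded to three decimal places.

After-tax nominal return = 10.8% × (1 − 0.3) = 7.5600%.
r ≈ 7.5600% − 6.8% → 0.760%.

0.760%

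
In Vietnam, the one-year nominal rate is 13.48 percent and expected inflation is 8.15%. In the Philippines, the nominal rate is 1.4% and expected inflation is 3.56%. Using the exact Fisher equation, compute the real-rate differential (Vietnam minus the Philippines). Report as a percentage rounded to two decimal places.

Vietnam: (1 + 0.1348)/(1 + 0.0815) − 1 = 4.9283%
The Philippines: (1 + 0.0140)/(1 + 0.0356) − 1 = -2.0857%
Differential = 4.9283% − (-2.0857%) = 7.0141% → 7.01%.

7.01%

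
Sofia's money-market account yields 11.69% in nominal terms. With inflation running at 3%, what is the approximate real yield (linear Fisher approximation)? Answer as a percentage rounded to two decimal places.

r ≈ i − π = 11.69% − 3% = 8.69%.

8.69%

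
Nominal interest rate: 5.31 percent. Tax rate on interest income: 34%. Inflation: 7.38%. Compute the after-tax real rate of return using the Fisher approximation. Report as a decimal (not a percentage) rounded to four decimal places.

After-tax nominal return = 5.31% × (1 − 0.34) = 3.5046%.
r ≈ 3.5046% − 7.38% → -0.0388.

-0.0388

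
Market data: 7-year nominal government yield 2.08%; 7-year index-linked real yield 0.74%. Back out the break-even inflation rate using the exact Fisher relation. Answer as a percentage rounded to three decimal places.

1.330%

(1 + π) = (1 + i)/(1 + r) = 1.02080 / 1.00740 = 1.013302
Break-even inflation = 1.013302 − 1 → 1.330%.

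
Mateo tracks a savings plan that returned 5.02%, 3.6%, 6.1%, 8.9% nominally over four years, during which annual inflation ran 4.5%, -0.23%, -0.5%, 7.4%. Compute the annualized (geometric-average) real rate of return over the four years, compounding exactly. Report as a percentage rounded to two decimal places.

3.06%

Nominal growth factor = 1.0502 × 1.0360 × 1.0610 × 1.0890 = 1.25711507
Price-level growth factor = 1.0450 × 0.9977 × 0.9950 × 1.0740 = 1.11414990
Real growth factor = 1.25711507 / 1.11414990 = 1.12831772
Annualized real rate = 1.12831772^(1/4) − 1 = 3.0642% → 3.06%.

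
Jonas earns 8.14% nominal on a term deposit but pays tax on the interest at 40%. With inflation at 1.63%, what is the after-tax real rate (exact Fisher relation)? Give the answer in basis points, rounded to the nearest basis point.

320 basis points

After-tax nominal return = 8.14% × (1 − 0.4) = 4.8840%.
1 + r = 1.04884 / 1.01630 = 1.032018
After-tax real rate = 1.032018 − 1 → 320 basis points.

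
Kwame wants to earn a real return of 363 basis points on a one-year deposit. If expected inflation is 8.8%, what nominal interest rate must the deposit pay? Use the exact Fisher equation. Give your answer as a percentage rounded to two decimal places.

(1 + i) = (1 + r)(1 + π) = 1.03630 × 1.08800 = 1.1274944
i = 1.1274944 − 1, so the required nominal rate is 12.75%.

12.75%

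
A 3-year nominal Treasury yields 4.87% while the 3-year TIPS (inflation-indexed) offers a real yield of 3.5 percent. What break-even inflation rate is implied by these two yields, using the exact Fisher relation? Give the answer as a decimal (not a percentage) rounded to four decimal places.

(1 + π) = (1 + i)/(1 + r) = 1.04870 / 1.03500 = 1.013237
Break-even inflation = 1.013237 − 1 → 0.0132.

0.0132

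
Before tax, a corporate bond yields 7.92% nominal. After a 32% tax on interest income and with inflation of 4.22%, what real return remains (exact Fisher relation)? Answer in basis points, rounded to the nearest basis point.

After-tax nominal return = 7.92% × (1 − 0.32) = 5.3856%.
1 + r = 1.053856 / 1.04220 = 1.011184
After-tax real rate = 1.011184 − 1 → 112 basis points.

112 basis points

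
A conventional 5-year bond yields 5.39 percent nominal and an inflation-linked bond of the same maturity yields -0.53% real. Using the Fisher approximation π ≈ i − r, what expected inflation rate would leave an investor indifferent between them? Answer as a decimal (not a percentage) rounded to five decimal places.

0.05920

π ≈ i − r = 5.39% − (-0.53%) → 0.05920.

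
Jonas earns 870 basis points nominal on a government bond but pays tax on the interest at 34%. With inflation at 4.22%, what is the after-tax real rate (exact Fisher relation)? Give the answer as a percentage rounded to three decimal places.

After-tax nominal return = 8.7% × (1 − 0.34) = 5.7420%.
1 + r = 1.05742 / 1.04220 = 1.014604
After-tax real rate = 1.014604 − 1 → 1.460%.

1.460%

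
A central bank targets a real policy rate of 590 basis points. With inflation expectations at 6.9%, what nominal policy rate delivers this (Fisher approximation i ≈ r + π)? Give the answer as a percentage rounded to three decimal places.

12.800%

i ≈ r + π = 5.9% + 6.9% = 12.800%.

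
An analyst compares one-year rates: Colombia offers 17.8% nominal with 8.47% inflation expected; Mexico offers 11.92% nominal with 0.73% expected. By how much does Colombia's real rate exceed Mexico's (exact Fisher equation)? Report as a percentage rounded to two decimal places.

Colombia: (1 + 0.1780)/(1 + 0.0847) − 1 = 8.6015%
Mexico: (1 + 0.1192)/(1 + 0.0073) − 1 = 11.1089%
Differential = 8.6015% − 11.1089% = -2.5074% → -2.51%.

-2.51%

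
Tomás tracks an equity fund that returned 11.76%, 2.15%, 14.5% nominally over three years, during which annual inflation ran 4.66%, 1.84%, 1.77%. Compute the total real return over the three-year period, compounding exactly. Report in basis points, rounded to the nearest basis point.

2051 basis points

Nominal growth factor = 1.1176 × 1.0215 × 1.1450 = 1.307165
Price-level growth factor = 1.0466 × 1.0184 × 1.0177 = 1.084723
Real growth factor = 1.307165 / 1.084723 = 1.205067
Total real return = 1.205067 − 1 → 2051 basis points.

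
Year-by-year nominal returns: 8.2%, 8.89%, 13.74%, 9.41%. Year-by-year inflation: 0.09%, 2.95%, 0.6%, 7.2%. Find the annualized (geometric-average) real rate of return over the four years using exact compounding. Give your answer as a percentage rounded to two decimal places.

Nominal growth factor = 1.0820 × 1.0889 × 1.1374 × 1.0941 = 1.46617396
Price-level growth factor = 1.0009 × 1.0295 × 1.0060 × 1.0720 = 1.11124497
Real growth factor = 1.46617396 / 1.11124497 = 1.31939761
Annualized real rate = 1.31939761^(1/4) − 1 = 7.1751% → 7.18%.

7.18%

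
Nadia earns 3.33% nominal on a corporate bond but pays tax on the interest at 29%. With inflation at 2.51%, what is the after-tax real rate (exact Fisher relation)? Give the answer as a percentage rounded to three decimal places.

-0.142%

After-tax nominal return = 3.33% × (1 − 0.29) = 2.3643%.
1 + r = 1.023643 / 1.02510 = 0.998579
After-tax real rate = 0.998579 − 1 → -0.142%.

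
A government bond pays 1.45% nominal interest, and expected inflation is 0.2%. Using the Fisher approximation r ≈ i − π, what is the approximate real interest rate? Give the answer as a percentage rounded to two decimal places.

1.25%

r ≈ i − π = 1.45% − 0.2% = 1.25%.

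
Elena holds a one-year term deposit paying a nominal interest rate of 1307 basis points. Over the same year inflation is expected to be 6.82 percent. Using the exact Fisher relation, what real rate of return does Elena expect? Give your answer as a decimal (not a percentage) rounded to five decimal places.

0.05851

By the Fisher relation, 1 + r = (1 + i)/(1 + π).
1 + r = 1.13070 / 1.06820 = 1.058510
r = 1.058510 − 1 = 5.8510%, i.e. 0.05851.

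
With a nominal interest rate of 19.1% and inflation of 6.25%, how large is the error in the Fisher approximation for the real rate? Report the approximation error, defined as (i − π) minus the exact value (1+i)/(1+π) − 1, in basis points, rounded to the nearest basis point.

76 basis points

Approximate: r ≈ 19.100% − 6.250% = 12.8500%
Exact: (1 + 0.1910)/(1 + 0.0625) − 1 = 12.0941%
Error = 12.8500% − 12.0941% = 0.7559% → 76 basis points.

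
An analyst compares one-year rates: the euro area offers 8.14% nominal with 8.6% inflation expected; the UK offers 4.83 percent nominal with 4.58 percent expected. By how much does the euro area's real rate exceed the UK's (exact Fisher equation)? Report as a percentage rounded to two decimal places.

-0.66%

The euro area: (1 + 0.0814)/(1 + 0.0860) − 1 = -0.4236%
The UK: (1 + 0.0483)/(1 + 0.0458) − 1 = 0.2391%
Differential = -0.4236% − 0.2391% = -0.6626% → -0.66%.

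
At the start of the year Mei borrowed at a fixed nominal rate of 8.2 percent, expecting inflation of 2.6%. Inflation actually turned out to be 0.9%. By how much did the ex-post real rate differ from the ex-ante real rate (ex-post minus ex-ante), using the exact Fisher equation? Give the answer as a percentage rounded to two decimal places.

1.78%

Ex-ante: (1 + 0.0820)/(1 + 0.0260) − 1 = 5.4581%
Ex-post: (1 + 0.0820)/(1 + 0.0090) − 1 = 7.2349%
Difference (ex-post − ex-ante) = 1.7768% → 1.78%.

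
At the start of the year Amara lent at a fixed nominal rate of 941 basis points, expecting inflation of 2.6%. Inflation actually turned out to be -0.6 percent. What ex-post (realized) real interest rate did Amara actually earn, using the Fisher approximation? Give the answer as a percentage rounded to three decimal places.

Ex-post: 9.41% − (-0.6%) = 10.010%
So the realized real rate is 10.010%.

10.010%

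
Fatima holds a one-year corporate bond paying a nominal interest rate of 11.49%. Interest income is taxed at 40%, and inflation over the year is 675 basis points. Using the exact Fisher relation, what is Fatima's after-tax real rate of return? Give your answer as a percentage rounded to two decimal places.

0.13%

After-tax nominal return = 11.49% × (1 − 0.4) = 6.8940%.
1 + r = 1.06894 / 1.06750 = 1.001349
After-tax real rate = 1.001349 − 1 → 0.13%.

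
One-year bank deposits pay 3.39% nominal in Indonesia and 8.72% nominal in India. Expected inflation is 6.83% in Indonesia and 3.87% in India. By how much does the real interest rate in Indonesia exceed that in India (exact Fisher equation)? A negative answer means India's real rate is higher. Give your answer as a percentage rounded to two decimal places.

-7.89%

Indonesia: (1 + 0.0339)/(1 + 0.0683) − 1 = -3.2201%
India: (1 + 0.0872)/(1 + 0.0387) − 1 = 4.6693%
Differential = -3.2201% − 4.6693% = -7.8894% → -7.89%.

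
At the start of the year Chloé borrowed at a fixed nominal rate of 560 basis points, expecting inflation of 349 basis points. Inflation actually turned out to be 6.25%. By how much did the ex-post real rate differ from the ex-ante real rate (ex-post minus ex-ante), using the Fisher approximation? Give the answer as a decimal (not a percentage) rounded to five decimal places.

Ex-ante: 5.6% − 3.49% = 2.110%
Ex-post: 5.6% − 6.25% = -0.650%
Difference (ex-post − ex-ante) = -2.7600% → -0.02760.

-0.02760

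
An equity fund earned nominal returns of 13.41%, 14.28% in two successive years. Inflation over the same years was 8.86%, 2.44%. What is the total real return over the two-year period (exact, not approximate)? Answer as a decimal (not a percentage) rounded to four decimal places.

0.1622

Compound the nominal returns: 1.1341 × 1.1428 = 1.296049.
Compound inflation: 1.0886 × 1.0244 = 1.115162.
Deflate: 1.296049 / 1.115162 = 1.162208.
Total real return = 1.162208 − 1 → 0.1622.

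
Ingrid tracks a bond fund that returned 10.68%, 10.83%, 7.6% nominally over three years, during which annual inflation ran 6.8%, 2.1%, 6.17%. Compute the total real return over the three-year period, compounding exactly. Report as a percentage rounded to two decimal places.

14.01%

Nominal growth factor = 1.1068 × 1.1083 × 1.0760 = 1.319893
Price-level growth factor = 1.0680 × 1.0210 × 1.0617 = 1.157707
Real growth factor = 1.319893 / 1.157707 = 1.140092
Total real return = 1.140092 − 1 → 14.01%.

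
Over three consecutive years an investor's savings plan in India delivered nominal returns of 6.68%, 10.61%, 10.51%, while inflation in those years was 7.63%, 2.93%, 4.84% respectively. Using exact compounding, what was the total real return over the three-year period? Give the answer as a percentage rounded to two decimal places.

12.27%

Nominal growth factor = 1.0668 × 1.1061 × 1.1051 = 1.304004
Price-level growth factor = 1.0763 × 1.0293 × 1.0484 = 1.161455
Real growth factor = 1.304004 / 1.161455 = 1.122733
Total real return = 1.122733 − 1 → 12.27%.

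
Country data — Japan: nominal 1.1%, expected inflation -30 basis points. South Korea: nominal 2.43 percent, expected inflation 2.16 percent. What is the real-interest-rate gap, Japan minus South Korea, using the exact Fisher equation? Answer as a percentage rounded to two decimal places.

Japan: (1 + 0.0110)/(1 − 0.0030) − 1 = 1.4042%
South Korea: (1 + 0.0243)/(1 + 0.0216) − 1 = 0.2643%
Differential = 1.4042% − 0.2643% = 1.1399% → 1.14%.

1.14%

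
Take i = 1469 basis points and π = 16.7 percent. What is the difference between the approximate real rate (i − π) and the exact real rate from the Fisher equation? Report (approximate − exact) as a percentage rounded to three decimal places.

-0.288%

Approximate: r ≈ 14.690% − 16.700% = -2.0100%
Exact: (1 + 0.1469)/(1 + 0.1670) − 1 = -1.7224%
Error = -2.0100% − (-1.7224%) = -0.2876% → -0.288%.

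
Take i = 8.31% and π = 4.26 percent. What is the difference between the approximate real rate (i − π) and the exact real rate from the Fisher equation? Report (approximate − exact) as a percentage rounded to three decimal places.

0.165%

Approximate: r ≈ 8.310% − 4.260% = 4.0500%
Exact: (1 + 0.0831)/(1 + 0.0426) − 1 = 3.88452%
Error = 4.0500% − 3.88452% = 0.16548% → 0.165%.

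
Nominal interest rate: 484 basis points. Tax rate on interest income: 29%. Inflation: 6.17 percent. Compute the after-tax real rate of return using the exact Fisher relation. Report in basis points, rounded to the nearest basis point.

After-tax nominal return = 4.84% × (1 − 0.29) = 3.4364%.
1 + r = 1.034364 / 1.06170 = 0.974253
After-tax real rate = 0.974253 − 1 → -257 basis points.

-257 basis points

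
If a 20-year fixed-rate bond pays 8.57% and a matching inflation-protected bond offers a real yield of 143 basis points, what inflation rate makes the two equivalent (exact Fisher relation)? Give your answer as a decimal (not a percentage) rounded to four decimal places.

0.0704

(1 + π) = (1 + i)/(1 + r) = 1.08570 / 1.01430 = 1.070393
Break-even inflation = 1.070393 − 1 → 0.0704.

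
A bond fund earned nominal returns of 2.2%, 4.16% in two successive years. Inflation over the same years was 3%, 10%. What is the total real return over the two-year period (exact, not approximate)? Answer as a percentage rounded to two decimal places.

Nominal growth factor = 1.0220 × 1.0416 = 1.064515
Price-level growth factor = 1.0300 × 1.1000 = 1.133000
Real growth factor = 1.064515 / 1.133000 = 0.939554
Total real return = 0.939554 − 1 → -6.04%.

-6.04%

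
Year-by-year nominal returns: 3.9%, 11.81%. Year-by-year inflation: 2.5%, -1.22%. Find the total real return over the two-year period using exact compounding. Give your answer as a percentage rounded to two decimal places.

14.74%

Compound the nominal returns: 1.0390 × 1.1181 = 1.161706.
Compound inflation: 1.0250 × 0.9878 = 1.012495.
Deflate: 1.161706 / 1.012495 = 1.147370.
Total real return = 1.147370 − 1 → 14.74%.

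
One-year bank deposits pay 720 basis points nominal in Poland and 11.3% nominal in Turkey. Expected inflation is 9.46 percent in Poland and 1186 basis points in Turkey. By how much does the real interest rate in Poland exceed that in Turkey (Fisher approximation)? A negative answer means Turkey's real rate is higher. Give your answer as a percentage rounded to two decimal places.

Poland: 7.2% − 9.46% = -2.260%
Turkey: 11.3% − 11.86% = -0.560%
Differential = -1.700% → -1.70%.

-1.70%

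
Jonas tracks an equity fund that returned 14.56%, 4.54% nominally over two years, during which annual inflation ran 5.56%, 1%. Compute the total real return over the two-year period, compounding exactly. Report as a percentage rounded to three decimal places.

12.330%

Compound the nominal returns: 1.1456 × 1.0454 = 1.197610.
Compound inflation: 1.0556 × 1.0100 = 1.066156.
Deflate: 1.197610 / 1.066156 = 1.123297.
Total real return = 1.123297 − 1 → 12.330%.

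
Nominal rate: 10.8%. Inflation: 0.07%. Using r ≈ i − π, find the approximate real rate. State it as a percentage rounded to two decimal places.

r ≈ i − π = 10.8% − 0.07% = 10.73%.

10.73%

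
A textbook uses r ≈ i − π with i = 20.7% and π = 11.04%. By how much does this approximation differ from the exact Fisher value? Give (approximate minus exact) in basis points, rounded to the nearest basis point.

96 basis points

Approximate: r ≈ 20.700% − 11.040% = 9.6600%
Exact: (1 + 0.2070)/(1 + 0.1104) − 1 = 8.6996%
Error = 9.6600% − 8.6996% = 0.9604% → 96 basis points.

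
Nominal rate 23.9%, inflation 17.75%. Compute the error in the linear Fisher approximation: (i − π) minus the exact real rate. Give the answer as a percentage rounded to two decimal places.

0.93%

Approximate: r ≈ 23.900% − 17.750% = 6.1500%
Exact: (1 + 0.2390)/(1 + 0.1775) − 1 = 5.2229%
Error = 6.1500% − 5.2229% = 0.9271% → 0.93%.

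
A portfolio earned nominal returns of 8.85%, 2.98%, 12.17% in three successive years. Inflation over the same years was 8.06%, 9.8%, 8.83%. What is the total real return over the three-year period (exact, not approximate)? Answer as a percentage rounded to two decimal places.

-2.63%

Nominal growth factor = 1.0885 × 1.0298 × 1.1217 = 1.257355
Price-level growth factor = 1.0806 × 1.0980 × 1.0883 = 1.291267
Real growth factor = 1.257355 / 1.291267 = 0.973738
Total real return = 0.973738 − 1 → -2.63%.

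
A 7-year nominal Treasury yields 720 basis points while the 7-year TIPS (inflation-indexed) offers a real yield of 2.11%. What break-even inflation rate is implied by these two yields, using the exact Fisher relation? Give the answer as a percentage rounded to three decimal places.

4.985%

(1 + π) = (1 + i)/(1 + r) = 1.07200 / 1.02110 = 1.049848
Break-even inflation = 1.049848 − 1 → 4.985%.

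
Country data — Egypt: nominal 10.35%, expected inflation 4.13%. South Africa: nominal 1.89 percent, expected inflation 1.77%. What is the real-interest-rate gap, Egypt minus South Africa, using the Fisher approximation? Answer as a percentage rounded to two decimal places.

6.10%

Egypt: 10.35% − 4.13% = 6.220%
South Africa: 1.89% − 1.77% = 0.120%
Differential = 6.100% → 6.10%.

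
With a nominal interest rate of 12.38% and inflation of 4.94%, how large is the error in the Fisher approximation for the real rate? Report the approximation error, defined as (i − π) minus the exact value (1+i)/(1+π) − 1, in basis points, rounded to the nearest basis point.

Approximate: r ≈ 12.380% − 4.940% = 7.4400%
Exact: (1 + 0.1238)/(1 + 0.0494) − 1 = 7.0898%
Error = 7.4400% − 7.0898% = 0.3502% → 35 basis points.

35 basis points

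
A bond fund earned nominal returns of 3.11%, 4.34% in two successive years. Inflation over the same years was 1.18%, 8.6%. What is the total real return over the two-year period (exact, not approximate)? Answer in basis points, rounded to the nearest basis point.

Nominal growth factor = 1.0311 × 1.0434 = 1.075850
Price-level growth factor = 1.0118 × 1.0860 = 1.098815
Real growth factor = 1.075850 / 1.098815 = 0.979100
Total real return = 0.979100 − 1 → -209 basis points.

-209 basis points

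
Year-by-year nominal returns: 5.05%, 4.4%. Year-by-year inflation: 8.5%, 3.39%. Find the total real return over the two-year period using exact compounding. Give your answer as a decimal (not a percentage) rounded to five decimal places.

Compound the nominal returns: 1.0505 × 1.0440 = 1.096722.
Compound inflation: 1.0850 × 1.0339 = 1.121782.
Deflate: 1.096722 / 1.121782 = 0.977661.
Total real return = 0.977661 − 1 → -0.02234.

-0.02234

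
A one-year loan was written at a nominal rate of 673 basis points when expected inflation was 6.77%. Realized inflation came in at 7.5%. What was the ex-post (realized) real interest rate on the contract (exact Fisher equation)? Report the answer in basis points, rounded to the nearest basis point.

-72 basis points

Ex-post: (1 + 0.0673)/(1 + 0.0750) − 1 = -0.7163%
So the realized real rate is -72 basis points.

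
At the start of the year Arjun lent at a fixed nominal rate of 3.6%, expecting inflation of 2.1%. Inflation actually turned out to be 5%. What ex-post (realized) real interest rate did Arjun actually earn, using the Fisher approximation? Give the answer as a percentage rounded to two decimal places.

Ex-post: 3.6% − 5% = -1.400%
So the realized real rate is -1.40%.

-1.40%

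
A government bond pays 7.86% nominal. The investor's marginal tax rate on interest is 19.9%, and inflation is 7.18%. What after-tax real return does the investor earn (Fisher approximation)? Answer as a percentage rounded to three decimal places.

-0.884%

After-tax nominal return = 7.86% × (1 − 0.199) = 6.29586%.
r ≈ 6.29586% − 7.18% → -0.884%.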